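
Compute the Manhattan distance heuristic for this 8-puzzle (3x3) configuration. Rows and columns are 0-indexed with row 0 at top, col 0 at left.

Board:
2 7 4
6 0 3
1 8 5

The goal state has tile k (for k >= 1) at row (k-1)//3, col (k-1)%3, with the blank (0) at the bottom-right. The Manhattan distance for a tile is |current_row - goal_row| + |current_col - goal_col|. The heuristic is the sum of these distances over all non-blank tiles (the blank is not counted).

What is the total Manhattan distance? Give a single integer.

Answer: 14

Derivation:
Tile 2: at (0,0), goal (0,1), distance |0-0|+|0-1| = 1
Tile 7: at (0,1), goal (2,0), distance |0-2|+|1-0| = 3
Tile 4: at (0,2), goal (1,0), distance |0-1|+|2-0| = 3
Tile 6: at (1,0), goal (1,2), distance |1-1|+|0-2| = 2
Tile 3: at (1,2), goal (0,2), distance |1-0|+|2-2| = 1
Tile 1: at (2,0), goal (0,0), distance |2-0|+|0-0| = 2
Tile 8: at (2,1), goal (2,1), distance |2-2|+|1-1| = 0
Tile 5: at (2,2), goal (1,1), distance |2-1|+|2-1| = 2
Sum: 1 + 3 + 3 + 2 + 1 + 2 + 0 + 2 = 14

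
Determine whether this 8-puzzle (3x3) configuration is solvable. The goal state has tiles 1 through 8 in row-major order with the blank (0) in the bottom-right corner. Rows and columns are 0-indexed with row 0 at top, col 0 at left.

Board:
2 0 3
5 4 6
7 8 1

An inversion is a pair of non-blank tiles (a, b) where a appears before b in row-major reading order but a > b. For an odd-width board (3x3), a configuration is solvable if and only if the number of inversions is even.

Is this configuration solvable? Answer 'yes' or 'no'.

Inversions (pairs i<j in row-major order where tile[i] > tile[j] > 0): 8
8 is even, so the puzzle is solvable.

Answer: yes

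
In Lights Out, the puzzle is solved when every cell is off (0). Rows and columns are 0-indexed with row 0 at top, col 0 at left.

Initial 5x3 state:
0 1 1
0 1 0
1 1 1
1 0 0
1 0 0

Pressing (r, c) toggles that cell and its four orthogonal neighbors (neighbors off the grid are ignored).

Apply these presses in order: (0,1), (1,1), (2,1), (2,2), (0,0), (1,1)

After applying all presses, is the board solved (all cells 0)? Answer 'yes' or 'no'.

Answer: no

Derivation:
After press 1 at (0,1):
1 0 0
0 0 0
1 1 1
1 0 0
1 0 0

After press 2 at (1,1):
1 1 0
1 1 1
1 0 1
1 0 0
1 0 0

After press 3 at (2,1):
1 1 0
1 0 1
0 1 0
1 1 0
1 0 0

After press 4 at (2,2):
1 1 0
1 0 0
0 0 1
1 1 1
1 0 0

After press 5 at (0,0):
0 0 0
0 0 0
0 0 1
1 1 1
1 0 0

After press 6 at (1,1):
0 1 0
1 1 1
0 1 1
1 1 1
1 0 0

Lights still on: 10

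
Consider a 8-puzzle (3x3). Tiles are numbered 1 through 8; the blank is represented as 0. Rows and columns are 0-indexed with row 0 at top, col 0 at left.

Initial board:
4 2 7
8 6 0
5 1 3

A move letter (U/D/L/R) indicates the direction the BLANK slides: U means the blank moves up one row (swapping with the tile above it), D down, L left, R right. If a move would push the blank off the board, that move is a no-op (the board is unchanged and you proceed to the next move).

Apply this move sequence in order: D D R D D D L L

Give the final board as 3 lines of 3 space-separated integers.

Answer: 4 2 7
8 6 3
0 5 1

Derivation:
After move 1 (D):
4 2 7
8 6 3
5 1 0

After move 2 (D):
4 2 7
8 6 3
5 1 0

After move 3 (R):
4 2 7
8 6 3
5 1 0

After move 4 (D):
4 2 7
8 6 3
5 1 0

After move 5 (D):
4 2 7
8 6 3
5 1 0

After move 6 (D):
4 2 7
8 6 3
5 1 0

After move 7 (L):
4 2 7
8 6 3
5 0 1

After move 8 (L):
4 2 7
8 6 3
0 5 1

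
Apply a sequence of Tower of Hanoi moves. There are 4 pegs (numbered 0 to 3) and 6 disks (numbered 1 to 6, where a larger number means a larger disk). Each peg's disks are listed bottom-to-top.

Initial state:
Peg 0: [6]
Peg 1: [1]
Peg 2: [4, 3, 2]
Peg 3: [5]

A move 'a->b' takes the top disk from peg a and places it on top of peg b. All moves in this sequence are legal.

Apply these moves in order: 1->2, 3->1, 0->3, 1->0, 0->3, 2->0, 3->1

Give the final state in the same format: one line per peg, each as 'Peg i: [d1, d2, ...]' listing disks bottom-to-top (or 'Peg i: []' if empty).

After move 1 (1->2):
Peg 0: [6]
Peg 1: []
Peg 2: [4, 3, 2, 1]
Peg 3: [5]

After move 2 (3->1):
Peg 0: [6]
Peg 1: [5]
Peg 2: [4, 3, 2, 1]
Peg 3: []

After move 3 (0->3):
Peg 0: []
Peg 1: [5]
Peg 2: [4, 3, 2, 1]
Peg 3: [6]

After move 4 (1->0):
Peg 0: [5]
Peg 1: []
Peg 2: [4, 3, 2, 1]
Peg 3: [6]

After move 5 (0->3):
Peg 0: []
Peg 1: []
Peg 2: [4, 3, 2, 1]
Peg 3: [6, 5]

After move 6 (2->0):
Peg 0: [1]
Peg 1: []
Peg 2: [4, 3, 2]
Peg 3: [6, 5]

After move 7 (3->1):
Peg 0: [1]
Peg 1: [5]
Peg 2: [4, 3, 2]
Peg 3: [6]

Answer: Peg 0: [1]
Peg 1: [5]
Peg 2: [4, 3, 2]
Peg 3: [6]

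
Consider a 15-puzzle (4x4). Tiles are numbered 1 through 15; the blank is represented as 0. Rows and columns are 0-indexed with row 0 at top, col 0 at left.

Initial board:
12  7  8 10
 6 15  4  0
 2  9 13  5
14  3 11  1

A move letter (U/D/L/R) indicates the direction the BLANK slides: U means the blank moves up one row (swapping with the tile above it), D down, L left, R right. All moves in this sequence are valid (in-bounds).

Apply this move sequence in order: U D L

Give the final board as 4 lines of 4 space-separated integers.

After move 1 (U):
12  7  8  0
 6 15  4 10
 2  9 13  5
14  3 11  1

After move 2 (D):
12  7  8 10
 6 15  4  0
 2  9 13  5
14  3 11  1

After move 3 (L):
12  7  8 10
 6 15  0  4
 2  9 13  5
14  3 11  1

Answer: 12  7  8 10
 6 15  0  4
 2  9 13  5
14  3 11  1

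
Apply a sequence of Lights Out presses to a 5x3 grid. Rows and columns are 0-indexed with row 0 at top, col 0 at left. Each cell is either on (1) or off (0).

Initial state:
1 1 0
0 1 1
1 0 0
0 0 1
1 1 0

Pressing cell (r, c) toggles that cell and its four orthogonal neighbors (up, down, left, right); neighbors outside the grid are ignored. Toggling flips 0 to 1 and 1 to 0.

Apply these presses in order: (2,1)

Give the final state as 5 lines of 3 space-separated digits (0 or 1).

After press 1 at (2,1):
1 1 0
0 0 1
0 1 1
0 1 1
1 1 0

Answer: 1 1 0
0 0 1
0 1 1
0 1 1
1 1 0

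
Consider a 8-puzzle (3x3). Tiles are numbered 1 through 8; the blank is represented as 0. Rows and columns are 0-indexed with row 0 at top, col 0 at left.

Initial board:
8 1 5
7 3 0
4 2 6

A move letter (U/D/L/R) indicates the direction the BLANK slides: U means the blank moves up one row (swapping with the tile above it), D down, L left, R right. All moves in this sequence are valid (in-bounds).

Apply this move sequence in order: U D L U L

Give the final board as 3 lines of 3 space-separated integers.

After move 1 (U):
8 1 0
7 3 5
4 2 6

After move 2 (D):
8 1 5
7 3 0
4 2 6

After move 3 (L):
8 1 5
7 0 3
4 2 6

After move 4 (U):
8 0 5
7 1 3
4 2 6

After move 5 (L):
0 8 5
7 1 3
4 2 6

Answer: 0 8 5
7 1 3
4 2 6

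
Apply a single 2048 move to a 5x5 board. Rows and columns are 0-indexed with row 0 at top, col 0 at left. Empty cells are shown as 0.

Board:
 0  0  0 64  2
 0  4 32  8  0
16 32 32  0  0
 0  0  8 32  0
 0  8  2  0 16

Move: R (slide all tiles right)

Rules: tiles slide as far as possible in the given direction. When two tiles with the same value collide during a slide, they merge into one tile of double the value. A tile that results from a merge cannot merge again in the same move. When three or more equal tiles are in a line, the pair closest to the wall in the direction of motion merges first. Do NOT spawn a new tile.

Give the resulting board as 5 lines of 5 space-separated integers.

Answer:  0  0  0 64  2
 0  0  4 32  8
 0  0  0 16 64
 0  0  0  8 32
 0  0  8  2 16

Derivation:
Slide right:
row 0: [0, 0, 0, 64, 2] -> [0, 0, 0, 64, 2]
row 1: [0, 4, 32, 8, 0] -> [0, 0, 4, 32, 8]
row 2: [16, 32, 32, 0, 0] -> [0, 0, 0, 16, 64]
row 3: [0, 0, 8, 32, 0] -> [0, 0, 0, 8, 32]
row 4: [0, 8, 2, 0, 16] -> [0, 0, 8, 2, 16]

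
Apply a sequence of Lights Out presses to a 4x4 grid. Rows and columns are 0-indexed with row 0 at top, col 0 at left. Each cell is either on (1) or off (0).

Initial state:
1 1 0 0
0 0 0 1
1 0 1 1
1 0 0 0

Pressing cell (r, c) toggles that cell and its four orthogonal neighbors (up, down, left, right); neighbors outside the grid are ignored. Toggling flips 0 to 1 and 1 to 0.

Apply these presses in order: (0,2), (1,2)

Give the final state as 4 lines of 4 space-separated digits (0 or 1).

Answer: 1 0 0 1
0 1 0 0
1 0 0 1
1 0 0 0

Derivation:
After press 1 at (0,2):
1 0 1 1
0 0 1 1
1 0 1 1
1 0 0 0

After press 2 at (1,2):
1 0 0 1
0 1 0 0
1 0 0 1
1 0 0 0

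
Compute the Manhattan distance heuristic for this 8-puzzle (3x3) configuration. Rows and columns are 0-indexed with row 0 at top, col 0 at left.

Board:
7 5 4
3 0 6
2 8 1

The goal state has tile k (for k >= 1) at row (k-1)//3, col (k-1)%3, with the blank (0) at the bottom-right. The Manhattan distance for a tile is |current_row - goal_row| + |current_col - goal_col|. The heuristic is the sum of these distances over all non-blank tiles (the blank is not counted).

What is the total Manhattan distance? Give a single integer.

Tile 7: (0,0)->(2,0) = 2
Tile 5: (0,1)->(1,1) = 1
Tile 4: (0,2)->(1,0) = 3
Tile 3: (1,0)->(0,2) = 3
Tile 6: (1,2)->(1,2) = 0
Tile 2: (2,0)->(0,1) = 3
Tile 8: (2,1)->(2,1) = 0
Tile 1: (2,2)->(0,0) = 4
Sum: 2 + 1 + 3 + 3 + 0 + 3 + 0 + 4 = 16

Answer: 16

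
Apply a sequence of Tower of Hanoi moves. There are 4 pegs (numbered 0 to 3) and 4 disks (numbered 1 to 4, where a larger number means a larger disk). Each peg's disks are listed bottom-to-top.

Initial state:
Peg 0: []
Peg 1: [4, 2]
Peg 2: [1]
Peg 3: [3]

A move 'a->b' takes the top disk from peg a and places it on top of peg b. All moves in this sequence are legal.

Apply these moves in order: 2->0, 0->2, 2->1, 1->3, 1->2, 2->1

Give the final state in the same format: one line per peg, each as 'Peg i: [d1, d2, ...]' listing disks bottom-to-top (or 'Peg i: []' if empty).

After move 1 (2->0):
Peg 0: [1]
Peg 1: [4, 2]
Peg 2: []
Peg 3: [3]

After move 2 (0->2):
Peg 0: []
Peg 1: [4, 2]
Peg 2: [1]
Peg 3: [3]

After move 3 (2->1):
Peg 0: []
Peg 1: [4, 2, 1]
Peg 2: []
Peg 3: [3]

After move 4 (1->3):
Peg 0: []
Peg 1: [4, 2]
Peg 2: []
Peg 3: [3, 1]

After move 5 (1->2):
Peg 0: []
Peg 1: [4]
Peg 2: [2]
Peg 3: [3, 1]

After move 6 (2->1):
Peg 0: []
Peg 1: [4, 2]
Peg 2: []
Peg 3: [3, 1]

Answer: Peg 0: []
Peg 1: [4, 2]
Peg 2: []
Peg 3: [3, 1]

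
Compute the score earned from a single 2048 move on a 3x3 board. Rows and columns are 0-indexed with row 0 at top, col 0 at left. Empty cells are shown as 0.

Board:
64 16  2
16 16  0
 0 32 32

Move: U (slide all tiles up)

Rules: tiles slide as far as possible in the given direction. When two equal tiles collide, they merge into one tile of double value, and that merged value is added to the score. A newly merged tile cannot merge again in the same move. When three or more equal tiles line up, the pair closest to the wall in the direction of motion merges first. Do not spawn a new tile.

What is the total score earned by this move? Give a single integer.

Slide up:
col 0: [64, 16, 0] -> [64, 16, 0]  score +0 (running 0)
col 1: [16, 16, 32] -> [32, 32, 0]  score +32 (running 32)
col 2: [2, 0, 32] -> [2, 32, 0]  score +0 (running 32)
Board after move:
64 32  2
16 32 32
 0  0  0

Answer: 32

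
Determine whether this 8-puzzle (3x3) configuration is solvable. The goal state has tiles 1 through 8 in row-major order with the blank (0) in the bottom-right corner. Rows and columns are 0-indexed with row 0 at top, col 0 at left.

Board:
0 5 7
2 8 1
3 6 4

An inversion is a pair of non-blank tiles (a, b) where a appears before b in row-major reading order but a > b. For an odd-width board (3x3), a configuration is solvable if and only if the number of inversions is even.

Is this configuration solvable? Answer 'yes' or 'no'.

Inversions (pairs i<j in row-major order where tile[i] > tile[j] > 0): 15
15 is odd, so the puzzle is not solvable.

Answer: no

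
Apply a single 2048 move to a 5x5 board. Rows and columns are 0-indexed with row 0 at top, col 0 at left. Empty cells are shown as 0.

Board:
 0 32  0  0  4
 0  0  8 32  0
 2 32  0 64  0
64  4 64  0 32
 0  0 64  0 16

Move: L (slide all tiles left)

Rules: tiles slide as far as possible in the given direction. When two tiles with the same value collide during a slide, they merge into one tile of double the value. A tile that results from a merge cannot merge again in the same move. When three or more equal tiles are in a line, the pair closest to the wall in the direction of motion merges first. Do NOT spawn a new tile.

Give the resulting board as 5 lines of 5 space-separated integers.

Answer: 32  4  0  0  0
 8 32  0  0  0
 2 32 64  0  0
64  4 64 32  0
64 16  0  0  0

Derivation:
Slide left:
row 0: [0, 32, 0, 0, 4] -> [32, 4, 0, 0, 0]
row 1: [0, 0, 8, 32, 0] -> [8, 32, 0, 0, 0]
row 2: [2, 32, 0, 64, 0] -> [2, 32, 64, 0, 0]
row 3: [64, 4, 64, 0, 32] -> [64, 4, 64, 32, 0]
row 4: [0, 0, 64, 0, 16] -> [64, 16, 0, 0, 0]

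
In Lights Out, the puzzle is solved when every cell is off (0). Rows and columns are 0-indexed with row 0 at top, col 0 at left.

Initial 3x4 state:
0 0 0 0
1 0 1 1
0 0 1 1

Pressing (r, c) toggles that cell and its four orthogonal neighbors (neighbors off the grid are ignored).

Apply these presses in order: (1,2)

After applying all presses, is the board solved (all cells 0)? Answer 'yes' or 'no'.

Answer: no

Derivation:
After press 1 at (1,2):
0 0 1 0
1 1 0 0
0 0 0 1

Lights still on: 4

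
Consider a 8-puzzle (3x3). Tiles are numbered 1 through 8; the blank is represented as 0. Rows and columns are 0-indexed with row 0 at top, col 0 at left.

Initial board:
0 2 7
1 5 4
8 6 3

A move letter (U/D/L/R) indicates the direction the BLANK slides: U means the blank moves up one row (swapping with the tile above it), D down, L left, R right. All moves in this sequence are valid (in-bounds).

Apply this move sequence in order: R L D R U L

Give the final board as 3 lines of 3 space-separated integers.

After move 1 (R):
2 0 7
1 5 4
8 6 3

After move 2 (L):
0 2 7
1 5 4
8 6 3

After move 3 (D):
1 2 7
0 5 4
8 6 3

After move 4 (R):
1 2 7
5 0 4
8 6 3

After move 5 (U):
1 0 7
5 2 4
8 6 3

After move 6 (L):
0 1 7
5 2 4
8 6 3

Answer: 0 1 7
5 2 4
8 6 3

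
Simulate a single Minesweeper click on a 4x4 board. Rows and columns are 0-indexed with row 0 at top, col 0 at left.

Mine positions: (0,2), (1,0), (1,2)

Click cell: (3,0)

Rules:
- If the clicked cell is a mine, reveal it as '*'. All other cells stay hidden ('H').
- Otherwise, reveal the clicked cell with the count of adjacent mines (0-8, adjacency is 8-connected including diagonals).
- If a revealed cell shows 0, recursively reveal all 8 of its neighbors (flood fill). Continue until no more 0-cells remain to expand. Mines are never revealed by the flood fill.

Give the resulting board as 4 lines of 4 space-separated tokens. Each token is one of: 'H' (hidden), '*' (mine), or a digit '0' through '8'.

H H H H
H H H H
1 2 1 1
0 0 0 0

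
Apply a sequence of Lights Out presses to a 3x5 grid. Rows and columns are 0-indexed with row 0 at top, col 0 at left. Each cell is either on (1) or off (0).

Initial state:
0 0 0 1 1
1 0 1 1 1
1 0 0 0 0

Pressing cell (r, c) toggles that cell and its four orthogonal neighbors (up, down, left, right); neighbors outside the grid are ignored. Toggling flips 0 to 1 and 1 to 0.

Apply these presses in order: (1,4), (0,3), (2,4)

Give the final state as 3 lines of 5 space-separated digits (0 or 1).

Answer: 0 0 1 0 1
1 0 1 1 1
1 0 0 1 0

Derivation:
After press 1 at (1,4):
0 0 0 1 0
1 0 1 0 0
1 0 0 0 1

After press 2 at (0,3):
0 0 1 0 1
1 0 1 1 0
1 0 0 0 1

After press 3 at (2,4):
0 0 1 0 1
1 0 1 1 1
1 0 0 1 0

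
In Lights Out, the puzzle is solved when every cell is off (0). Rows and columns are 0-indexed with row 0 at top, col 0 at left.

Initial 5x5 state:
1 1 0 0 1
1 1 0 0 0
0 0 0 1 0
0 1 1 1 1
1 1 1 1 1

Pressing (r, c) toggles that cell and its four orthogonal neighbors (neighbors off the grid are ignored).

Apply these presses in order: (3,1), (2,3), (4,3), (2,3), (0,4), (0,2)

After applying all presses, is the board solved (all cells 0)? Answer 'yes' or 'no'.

After press 1 at (3,1):
1 1 0 0 1
1 1 0 0 0
0 1 0 1 0
1 0 0 1 1
1 0 1 1 1

After press 2 at (2,3):
1 1 0 0 1
1 1 0 1 0
0 1 1 0 1
1 0 0 0 1
1 0 1 1 1

After press 3 at (4,3):
1 1 0 0 1
1 1 0 1 0
0 1 1 0 1
1 0 0 1 1
1 0 0 0 0

After press 4 at (2,3):
1 1 0 0 1
1 1 0 0 0
0 1 0 1 0
1 0 0 0 1
1 0 0 0 0

After press 5 at (0,4):
1 1 0 1 0
1 1 0 0 1
0 1 0 1 0
1 0 0 0 1
1 0 0 0 0

After press 6 at (0,2):
1 0 1 0 0
1 1 1 0 1
0 1 0 1 0
1 0 0 0 1
1 0 0 0 0

Lights still on: 11

Answer: no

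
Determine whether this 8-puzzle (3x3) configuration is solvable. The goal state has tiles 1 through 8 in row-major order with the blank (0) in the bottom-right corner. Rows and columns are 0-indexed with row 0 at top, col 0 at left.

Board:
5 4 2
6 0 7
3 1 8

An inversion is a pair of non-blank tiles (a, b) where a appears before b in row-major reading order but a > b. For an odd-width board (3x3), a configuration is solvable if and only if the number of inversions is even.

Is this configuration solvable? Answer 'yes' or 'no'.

Inversions (pairs i<j in row-major order where tile[i] > tile[j] > 0): 13
13 is odd, so the puzzle is not solvable.

Answer: no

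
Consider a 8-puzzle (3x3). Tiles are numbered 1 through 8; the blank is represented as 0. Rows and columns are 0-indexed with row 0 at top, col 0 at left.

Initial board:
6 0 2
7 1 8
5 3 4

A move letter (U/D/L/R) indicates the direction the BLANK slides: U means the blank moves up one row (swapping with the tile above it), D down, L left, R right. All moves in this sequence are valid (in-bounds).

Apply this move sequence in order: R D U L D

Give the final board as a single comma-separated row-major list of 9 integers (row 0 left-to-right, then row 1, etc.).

After move 1 (R):
6 2 0
7 1 8
5 3 4

After move 2 (D):
6 2 8
7 1 0
5 3 4

After move 3 (U):
6 2 0
7 1 8
5 3 4

After move 4 (L):
6 0 2
7 1 8
5 3 4

After move 5 (D):
6 1 2
7 0 8
5 3 4

Answer: 6, 1, 2, 7, 0, 8, 5, 3, 4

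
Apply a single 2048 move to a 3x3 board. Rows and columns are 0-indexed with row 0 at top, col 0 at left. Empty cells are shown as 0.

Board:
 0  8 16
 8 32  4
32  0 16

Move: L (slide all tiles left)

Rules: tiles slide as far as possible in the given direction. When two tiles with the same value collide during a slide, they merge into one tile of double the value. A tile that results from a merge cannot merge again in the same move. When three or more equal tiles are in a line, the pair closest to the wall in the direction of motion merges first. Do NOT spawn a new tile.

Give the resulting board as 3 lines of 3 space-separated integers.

Slide left:
row 0: [0, 8, 16] -> [8, 16, 0]
row 1: [8, 32, 4] -> [8, 32, 4]
row 2: [32, 0, 16] -> [32, 16, 0]

Answer:  8 16  0
 8 32  4
32 16  0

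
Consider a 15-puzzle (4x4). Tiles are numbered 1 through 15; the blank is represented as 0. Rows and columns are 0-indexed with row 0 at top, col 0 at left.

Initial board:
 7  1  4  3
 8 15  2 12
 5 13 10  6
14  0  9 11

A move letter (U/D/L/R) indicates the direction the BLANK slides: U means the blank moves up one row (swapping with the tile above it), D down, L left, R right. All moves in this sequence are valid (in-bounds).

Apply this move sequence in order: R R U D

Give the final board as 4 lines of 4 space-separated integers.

After move 1 (R):
 7  1  4  3
 8 15  2 12
 5 13 10  6
14  9  0 11

After move 2 (R):
 7  1  4  3
 8 15  2 12
 5 13 10  6
14  9 11  0

After move 3 (U):
 7  1  4  3
 8 15  2 12
 5 13 10  0
14  9 11  6

After move 4 (D):
 7  1  4  3
 8 15  2 12
 5 13 10  6
14  9 11  0

Answer:  7  1  4  3
 8 15  2 12
 5 13 10  6
14  9 11  0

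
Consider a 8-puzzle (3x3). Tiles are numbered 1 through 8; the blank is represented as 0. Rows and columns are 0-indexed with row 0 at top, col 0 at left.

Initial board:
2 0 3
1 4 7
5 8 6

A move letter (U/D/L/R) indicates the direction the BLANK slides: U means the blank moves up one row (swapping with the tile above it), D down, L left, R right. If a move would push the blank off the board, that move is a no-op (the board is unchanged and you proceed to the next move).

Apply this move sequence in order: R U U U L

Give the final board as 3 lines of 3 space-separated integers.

Answer: 2 0 3
1 4 7
5 8 6

Derivation:
After move 1 (R):
2 3 0
1 4 7
5 8 6

After move 2 (U):
2 3 0
1 4 7
5 8 6

After move 3 (U):
2 3 0
1 4 7
5 8 6

After move 4 (U):
2 3 0
1 4 7
5 8 6

After move 5 (L):
2 0 3
1 4 7
5 8 6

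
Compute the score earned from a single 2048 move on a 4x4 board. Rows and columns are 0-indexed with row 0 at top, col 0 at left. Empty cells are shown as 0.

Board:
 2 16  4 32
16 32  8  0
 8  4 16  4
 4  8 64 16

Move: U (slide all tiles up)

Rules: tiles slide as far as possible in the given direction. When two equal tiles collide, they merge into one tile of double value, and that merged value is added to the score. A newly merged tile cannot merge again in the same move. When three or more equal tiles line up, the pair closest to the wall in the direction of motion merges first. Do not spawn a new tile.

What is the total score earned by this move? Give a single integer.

Answer: 0

Derivation:
Slide up:
col 0: [2, 16, 8, 4] -> [2, 16, 8, 4]  score +0 (running 0)
col 1: [16, 32, 4, 8] -> [16, 32, 4, 8]  score +0 (running 0)
col 2: [4, 8, 16, 64] -> [4, 8, 16, 64]  score +0 (running 0)
col 3: [32, 0, 4, 16] -> [32, 4, 16, 0]  score +0 (running 0)
Board after move:
 2 16  4 32
16 32  8  4
 8  4 16 16
 4  8 64  0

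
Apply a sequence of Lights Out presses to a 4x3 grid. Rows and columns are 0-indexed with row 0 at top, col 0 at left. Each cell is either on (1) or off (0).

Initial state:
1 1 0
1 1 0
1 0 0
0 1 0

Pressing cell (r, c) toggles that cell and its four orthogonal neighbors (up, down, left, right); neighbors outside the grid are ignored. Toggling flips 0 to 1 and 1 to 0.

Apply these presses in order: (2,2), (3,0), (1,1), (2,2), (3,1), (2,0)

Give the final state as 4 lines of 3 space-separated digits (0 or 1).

Answer: 1 0 0
1 0 1
1 1 0
1 1 1

Derivation:
After press 1 at (2,2):
1 1 0
1 1 1
1 1 1
0 1 1

After press 2 at (3,0):
1 1 0
1 1 1
0 1 1
1 0 1

After press 3 at (1,1):
1 0 0
0 0 0
0 0 1
1 0 1

After press 4 at (2,2):
1 0 0
0 0 1
0 1 0
1 0 0

After press 5 at (3,1):
1 0 0
0 0 1
0 0 0
0 1 1

After press 6 at (2,0):
1 0 0
1 0 1
1 1 0
1 1 1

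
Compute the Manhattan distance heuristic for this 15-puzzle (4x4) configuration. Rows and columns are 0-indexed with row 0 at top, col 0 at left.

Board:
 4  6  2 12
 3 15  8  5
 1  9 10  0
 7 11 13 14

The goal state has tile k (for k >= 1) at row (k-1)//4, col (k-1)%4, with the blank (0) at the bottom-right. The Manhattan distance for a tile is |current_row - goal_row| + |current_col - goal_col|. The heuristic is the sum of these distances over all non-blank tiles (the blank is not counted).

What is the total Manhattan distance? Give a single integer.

Answer: 31

Derivation:
Tile 4: (0,0)->(0,3) = 3
Tile 6: (0,1)->(1,1) = 1
Tile 2: (0,2)->(0,1) = 1
Tile 12: (0,3)->(2,3) = 2
Tile 3: (1,0)->(0,2) = 3
Tile 15: (1,1)->(3,2) = 3
Tile 8: (1,2)->(1,3) = 1
Tile 5: (1,3)->(1,0) = 3
Tile 1: (2,0)->(0,0) = 2
Tile 9: (2,1)->(2,0) = 1
Tile 10: (2,2)->(2,1) = 1
Tile 7: (3,0)->(1,2) = 4
Tile 11: (3,1)->(2,2) = 2
Tile 13: (3,2)->(3,0) = 2
Tile 14: (3,3)->(3,1) = 2
Sum: 3 + 1 + 1 + 2 + 3 + 3 + 1 + 3 + 2 + 1 + 1 + 4 + 2 + 2 + 2 = 31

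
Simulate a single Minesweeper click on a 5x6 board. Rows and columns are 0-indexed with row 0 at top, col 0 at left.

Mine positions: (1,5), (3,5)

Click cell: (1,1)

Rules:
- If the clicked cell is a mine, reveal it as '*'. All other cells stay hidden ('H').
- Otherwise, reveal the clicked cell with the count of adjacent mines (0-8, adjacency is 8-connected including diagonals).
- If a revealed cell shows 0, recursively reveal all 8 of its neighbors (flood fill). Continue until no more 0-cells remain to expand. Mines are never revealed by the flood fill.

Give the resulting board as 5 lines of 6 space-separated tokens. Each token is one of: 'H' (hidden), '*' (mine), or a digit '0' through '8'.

0 0 0 0 1 H
0 0 0 0 1 H
0 0 0 0 2 H
0 0 0 0 1 H
0 0 0 0 1 H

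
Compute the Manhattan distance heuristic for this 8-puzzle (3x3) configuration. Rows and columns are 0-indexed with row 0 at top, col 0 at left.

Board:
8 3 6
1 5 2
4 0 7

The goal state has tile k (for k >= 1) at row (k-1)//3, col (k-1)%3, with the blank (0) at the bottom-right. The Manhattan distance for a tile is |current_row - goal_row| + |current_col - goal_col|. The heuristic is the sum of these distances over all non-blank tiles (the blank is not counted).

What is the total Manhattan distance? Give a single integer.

Answer: 11

Derivation:
Tile 8: at (0,0), goal (2,1), distance |0-2|+|0-1| = 3
Tile 3: at (0,1), goal (0,2), distance |0-0|+|1-2| = 1
Tile 6: at (0,2), goal (1,2), distance |0-1|+|2-2| = 1
Tile 1: at (1,0), goal (0,0), distance |1-0|+|0-0| = 1
Tile 5: at (1,1), goal (1,1), distance |1-1|+|1-1| = 0
Tile 2: at (1,2), goal (0,1), distance |1-0|+|2-1| = 2
Tile 4: at (2,0), goal (1,0), distance |2-1|+|0-0| = 1
Tile 7: at (2,2), goal (2,0), distance |2-2|+|2-0| = 2
Sum: 3 + 1 + 1 + 1 + 0 + 2 + 1 + 2 = 11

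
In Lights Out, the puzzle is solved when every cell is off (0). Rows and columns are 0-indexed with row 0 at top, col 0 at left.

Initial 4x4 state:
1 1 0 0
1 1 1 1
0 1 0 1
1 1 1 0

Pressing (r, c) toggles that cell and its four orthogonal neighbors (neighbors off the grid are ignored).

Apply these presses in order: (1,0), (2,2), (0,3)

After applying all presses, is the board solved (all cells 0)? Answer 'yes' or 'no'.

After press 1 at (1,0):
0 1 0 0
0 0 1 1
1 1 0 1
1 1 1 0

After press 2 at (2,2):
0 1 0 0
0 0 0 1
1 0 1 0
1 1 0 0

After press 3 at (0,3):
0 1 1 1
0 0 0 0
1 0 1 0
1 1 0 0

Lights still on: 7

Answer: no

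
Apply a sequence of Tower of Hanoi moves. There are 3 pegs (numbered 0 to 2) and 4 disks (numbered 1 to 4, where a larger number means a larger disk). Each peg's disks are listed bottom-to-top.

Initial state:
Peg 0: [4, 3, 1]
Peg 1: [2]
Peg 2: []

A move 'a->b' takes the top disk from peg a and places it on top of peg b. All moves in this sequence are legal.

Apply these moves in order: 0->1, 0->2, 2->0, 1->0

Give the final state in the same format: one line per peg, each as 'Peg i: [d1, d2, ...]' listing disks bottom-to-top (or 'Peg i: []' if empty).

Answer: Peg 0: [4, 3, 1]
Peg 1: [2]
Peg 2: []

Derivation:
After move 1 (0->1):
Peg 0: [4, 3]
Peg 1: [2, 1]
Peg 2: []

After move 2 (0->2):
Peg 0: [4]
Peg 1: [2, 1]
Peg 2: [3]

After move 3 (2->0):
Peg 0: [4, 3]
Peg 1: [2, 1]
Peg 2: []

After move 4 (1->0):
Peg 0: [4, 3, 1]
Peg 1: [2]
Peg 2: []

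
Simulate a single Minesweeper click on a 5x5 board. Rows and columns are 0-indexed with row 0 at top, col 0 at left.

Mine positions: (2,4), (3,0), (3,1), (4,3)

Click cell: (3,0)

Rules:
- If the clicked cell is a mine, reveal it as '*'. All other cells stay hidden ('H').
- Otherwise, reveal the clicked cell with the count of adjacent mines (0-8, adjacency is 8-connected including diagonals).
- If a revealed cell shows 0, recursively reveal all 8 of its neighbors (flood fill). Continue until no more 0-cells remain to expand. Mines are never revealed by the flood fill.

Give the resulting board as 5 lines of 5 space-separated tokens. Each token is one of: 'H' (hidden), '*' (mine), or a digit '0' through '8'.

H H H H H
H H H H H
H H H H H
* H H H H
H H H H H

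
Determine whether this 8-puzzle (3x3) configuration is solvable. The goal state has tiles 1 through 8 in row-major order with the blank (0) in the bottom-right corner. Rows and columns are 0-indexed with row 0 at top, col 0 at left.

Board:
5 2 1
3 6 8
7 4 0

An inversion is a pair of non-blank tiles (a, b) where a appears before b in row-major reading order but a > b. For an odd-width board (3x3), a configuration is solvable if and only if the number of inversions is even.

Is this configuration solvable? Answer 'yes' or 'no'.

Answer: no

Derivation:
Inversions (pairs i<j in row-major order where tile[i] > tile[j] > 0): 9
9 is odd, so the puzzle is not solvable.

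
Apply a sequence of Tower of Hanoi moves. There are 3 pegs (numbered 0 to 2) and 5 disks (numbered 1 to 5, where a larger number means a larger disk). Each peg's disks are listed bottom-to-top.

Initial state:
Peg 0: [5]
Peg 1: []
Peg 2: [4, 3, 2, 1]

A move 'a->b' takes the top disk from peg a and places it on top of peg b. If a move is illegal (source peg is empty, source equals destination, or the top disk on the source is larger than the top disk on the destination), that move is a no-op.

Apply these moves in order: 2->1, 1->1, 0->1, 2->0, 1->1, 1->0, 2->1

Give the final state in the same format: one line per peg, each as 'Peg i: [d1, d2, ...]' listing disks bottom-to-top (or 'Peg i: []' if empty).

After move 1 (2->1):
Peg 0: [5]
Peg 1: [1]
Peg 2: [4, 3, 2]

After move 2 (1->1):
Peg 0: [5]
Peg 1: [1]
Peg 2: [4, 3, 2]

After move 3 (0->1):
Peg 0: [5]
Peg 1: [1]
Peg 2: [4, 3, 2]

After move 4 (2->0):
Peg 0: [5, 2]
Peg 1: [1]
Peg 2: [4, 3]

After move 5 (1->1):
Peg 0: [5, 2]
Peg 1: [1]
Peg 2: [4, 3]

After move 6 (1->0):
Peg 0: [5, 2, 1]
Peg 1: []
Peg 2: [4, 3]

After move 7 (2->1):
Peg 0: [5, 2, 1]
Peg 1: [3]
Peg 2: [4]

Answer: Peg 0: [5, 2, 1]
Peg 1: [3]
Peg 2: [4]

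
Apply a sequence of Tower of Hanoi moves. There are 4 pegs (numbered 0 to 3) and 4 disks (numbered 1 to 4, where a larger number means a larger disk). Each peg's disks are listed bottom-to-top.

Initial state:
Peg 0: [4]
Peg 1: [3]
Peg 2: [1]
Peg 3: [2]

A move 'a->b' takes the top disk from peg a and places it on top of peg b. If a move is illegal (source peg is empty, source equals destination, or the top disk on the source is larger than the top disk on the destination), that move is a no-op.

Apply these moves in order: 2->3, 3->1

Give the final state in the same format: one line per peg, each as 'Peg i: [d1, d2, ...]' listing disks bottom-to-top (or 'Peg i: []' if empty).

After move 1 (2->3):
Peg 0: [4]
Peg 1: [3]
Peg 2: []
Peg 3: [2, 1]

After move 2 (3->1):
Peg 0: [4]
Peg 1: [3, 1]
Peg 2: []
Peg 3: [2]

Answer: Peg 0: [4]
Peg 1: [3, 1]
Peg 2: []
Peg 3: [2]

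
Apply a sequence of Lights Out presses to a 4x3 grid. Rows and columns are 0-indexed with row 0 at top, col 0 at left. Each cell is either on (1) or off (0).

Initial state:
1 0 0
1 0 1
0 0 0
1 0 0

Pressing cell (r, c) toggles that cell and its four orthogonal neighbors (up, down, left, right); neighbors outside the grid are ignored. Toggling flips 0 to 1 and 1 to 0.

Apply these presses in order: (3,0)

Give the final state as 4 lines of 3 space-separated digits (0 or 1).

Answer: 1 0 0
1 0 1
1 0 0
0 1 0

Derivation:
After press 1 at (3,0):
1 0 0
1 0 1
1 0 0
0 1 0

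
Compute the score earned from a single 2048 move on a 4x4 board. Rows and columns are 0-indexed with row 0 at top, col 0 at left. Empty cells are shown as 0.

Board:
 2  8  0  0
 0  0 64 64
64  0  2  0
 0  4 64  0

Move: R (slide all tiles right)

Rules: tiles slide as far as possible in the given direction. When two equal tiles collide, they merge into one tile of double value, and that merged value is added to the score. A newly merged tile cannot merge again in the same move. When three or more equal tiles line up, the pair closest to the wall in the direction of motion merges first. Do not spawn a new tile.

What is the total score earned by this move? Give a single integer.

Slide right:
row 0: [2, 8, 0, 0] -> [0, 0, 2, 8]  score +0 (running 0)
row 1: [0, 0, 64, 64] -> [0, 0, 0, 128]  score +128 (running 128)
row 2: [64, 0, 2, 0] -> [0, 0, 64, 2]  score +0 (running 128)
row 3: [0, 4, 64, 0] -> [0, 0, 4, 64]  score +0 (running 128)
Board after move:
  0   0   2   8
  0   0   0 128
  0   0  64   2
  0   0   4  64

Answer: 128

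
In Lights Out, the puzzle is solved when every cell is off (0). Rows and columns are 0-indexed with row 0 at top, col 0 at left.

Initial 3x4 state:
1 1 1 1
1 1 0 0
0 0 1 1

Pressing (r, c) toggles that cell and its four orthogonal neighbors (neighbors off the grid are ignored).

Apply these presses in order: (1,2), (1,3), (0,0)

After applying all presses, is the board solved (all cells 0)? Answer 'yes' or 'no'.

Answer: yes

Derivation:
After press 1 at (1,2):
1 1 0 1
1 0 1 1
0 0 0 1

After press 2 at (1,3):
1 1 0 0
1 0 0 0
0 0 0 0

After press 3 at (0,0):
0 0 0 0
0 0 0 0
0 0 0 0

Lights still on: 0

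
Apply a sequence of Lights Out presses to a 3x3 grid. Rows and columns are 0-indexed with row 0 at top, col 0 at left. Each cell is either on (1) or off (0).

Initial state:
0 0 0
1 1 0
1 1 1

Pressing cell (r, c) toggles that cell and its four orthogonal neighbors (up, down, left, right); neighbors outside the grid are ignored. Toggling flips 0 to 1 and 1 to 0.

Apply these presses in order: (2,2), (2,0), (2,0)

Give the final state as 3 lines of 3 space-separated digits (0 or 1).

Answer: 0 0 0
1 1 1
1 0 0

Derivation:
After press 1 at (2,2):
0 0 0
1 1 1
1 0 0

After press 2 at (2,0):
0 0 0
0 1 1
0 1 0

After press 3 at (2,0):
0 0 0
1 1 1
1 0 0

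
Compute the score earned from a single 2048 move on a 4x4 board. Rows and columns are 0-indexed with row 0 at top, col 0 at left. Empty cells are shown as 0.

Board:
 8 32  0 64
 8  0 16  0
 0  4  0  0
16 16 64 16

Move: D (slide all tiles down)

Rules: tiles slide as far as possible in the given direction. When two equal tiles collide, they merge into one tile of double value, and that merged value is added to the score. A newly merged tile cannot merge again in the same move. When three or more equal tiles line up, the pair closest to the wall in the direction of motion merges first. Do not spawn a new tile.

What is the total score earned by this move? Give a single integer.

Slide down:
col 0: [8, 8, 0, 16] -> [0, 0, 16, 16]  score +16 (running 16)
col 1: [32, 0, 4, 16] -> [0, 32, 4, 16]  score +0 (running 16)
col 2: [0, 16, 0, 64] -> [0, 0, 16, 64]  score +0 (running 16)
col 3: [64, 0, 0, 16] -> [0, 0, 64, 16]  score +0 (running 16)
Board after move:
 0  0  0  0
 0 32  0  0
16  4 16 64
16 16 64 16

Answer: 16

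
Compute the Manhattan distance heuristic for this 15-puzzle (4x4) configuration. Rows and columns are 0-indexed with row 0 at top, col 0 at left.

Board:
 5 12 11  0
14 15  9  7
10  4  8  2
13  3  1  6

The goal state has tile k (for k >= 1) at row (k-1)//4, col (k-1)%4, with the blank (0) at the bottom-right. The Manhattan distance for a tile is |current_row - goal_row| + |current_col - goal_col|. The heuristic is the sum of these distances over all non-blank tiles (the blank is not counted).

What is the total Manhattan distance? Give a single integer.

Tile 5: (0,0)->(1,0) = 1
Tile 12: (0,1)->(2,3) = 4
Tile 11: (0,2)->(2,2) = 2
Tile 14: (1,0)->(3,1) = 3
Tile 15: (1,1)->(3,2) = 3
Tile 9: (1,2)->(2,0) = 3
Tile 7: (1,3)->(1,2) = 1
Tile 10: (2,0)->(2,1) = 1
Tile 4: (2,1)->(0,3) = 4
Tile 8: (2,2)->(1,3) = 2
Tile 2: (2,3)->(0,1) = 4
Tile 13: (3,0)->(3,0) = 0
Tile 3: (3,1)->(0,2) = 4
Tile 1: (3,2)->(0,0) = 5
Tile 6: (3,3)->(1,1) = 4
Sum: 1 + 4 + 2 + 3 + 3 + 3 + 1 + 1 + 4 + 2 + 4 + 0 + 4 + 5 + 4 = 41

Answer: 41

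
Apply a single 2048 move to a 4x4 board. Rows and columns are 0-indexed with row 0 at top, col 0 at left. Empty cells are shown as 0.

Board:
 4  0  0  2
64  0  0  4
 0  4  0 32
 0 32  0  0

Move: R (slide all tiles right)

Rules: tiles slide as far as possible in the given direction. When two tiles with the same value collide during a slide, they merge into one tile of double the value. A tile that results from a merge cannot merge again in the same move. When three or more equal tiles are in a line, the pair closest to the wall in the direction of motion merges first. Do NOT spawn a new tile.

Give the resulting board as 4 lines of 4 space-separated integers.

Answer:  0  0  4  2
 0  0 64  4
 0  0  4 32
 0  0  0 32

Derivation:
Slide right:
row 0: [4, 0, 0, 2] -> [0, 0, 4, 2]
row 1: [64, 0, 0, 4] -> [0, 0, 64, 4]
row 2: [0, 4, 0, 32] -> [0, 0, 4, 32]
row 3: [0, 32, 0, 0] -> [0, 0, 0, 32]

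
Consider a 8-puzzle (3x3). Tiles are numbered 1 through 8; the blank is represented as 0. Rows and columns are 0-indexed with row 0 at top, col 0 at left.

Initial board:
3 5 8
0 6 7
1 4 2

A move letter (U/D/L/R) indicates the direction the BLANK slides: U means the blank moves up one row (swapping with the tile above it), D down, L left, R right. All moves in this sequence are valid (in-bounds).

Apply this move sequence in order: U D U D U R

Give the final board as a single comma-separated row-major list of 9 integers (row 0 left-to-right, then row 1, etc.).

Answer: 5, 0, 8, 3, 6, 7, 1, 4, 2

Derivation:
After move 1 (U):
0 5 8
3 6 7
1 4 2

After move 2 (D):
3 5 8
0 6 7
1 4 2

After move 3 (U):
0 5 8
3 6 7
1 4 2

After move 4 (D):
3 5 8
0 6 7
1 4 2

After move 5 (U):
0 5 8
3 6 7
1 4 2

After move 6 (R):
5 0 8
3 6 7
1 4 2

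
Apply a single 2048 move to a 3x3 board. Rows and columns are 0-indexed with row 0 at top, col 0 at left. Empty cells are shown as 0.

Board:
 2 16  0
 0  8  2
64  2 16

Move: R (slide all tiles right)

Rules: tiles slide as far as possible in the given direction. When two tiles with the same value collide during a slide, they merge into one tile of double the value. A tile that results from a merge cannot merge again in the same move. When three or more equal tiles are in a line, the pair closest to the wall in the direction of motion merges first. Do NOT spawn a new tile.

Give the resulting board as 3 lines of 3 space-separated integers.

Slide right:
row 0: [2, 16, 0] -> [0, 2, 16]
row 1: [0, 8, 2] -> [0, 8, 2]
row 2: [64, 2, 16] -> [64, 2, 16]

Answer:  0  2 16
 0  8  2
64  2 16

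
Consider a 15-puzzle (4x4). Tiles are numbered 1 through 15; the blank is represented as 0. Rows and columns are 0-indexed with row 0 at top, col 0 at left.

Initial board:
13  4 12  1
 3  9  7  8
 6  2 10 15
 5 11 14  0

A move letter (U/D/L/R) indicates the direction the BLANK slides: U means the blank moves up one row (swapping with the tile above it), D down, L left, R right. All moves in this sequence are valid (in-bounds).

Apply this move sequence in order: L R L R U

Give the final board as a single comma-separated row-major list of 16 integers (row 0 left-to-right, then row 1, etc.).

Answer: 13, 4, 12, 1, 3, 9, 7, 8, 6, 2, 10, 0, 5, 11, 14, 15

Derivation:
After move 1 (L):
13  4 12  1
 3  9  7  8
 6  2 10 15
 5 11  0 14

After move 2 (R):
13  4 12  1
 3  9  7  8
 6  2 10 15
 5 11 14  0

After move 3 (L):
13  4 12  1
 3  9  7  8
 6  2 10 15
 5 11  0 14

After move 4 (R):
13  4 12  1
 3  9  7  8
 6  2 10 15
 5 11 14  0

After move 5 (U):
13  4 12  1
 3  9  7  8
 6  2 10  0
 5 11 14 15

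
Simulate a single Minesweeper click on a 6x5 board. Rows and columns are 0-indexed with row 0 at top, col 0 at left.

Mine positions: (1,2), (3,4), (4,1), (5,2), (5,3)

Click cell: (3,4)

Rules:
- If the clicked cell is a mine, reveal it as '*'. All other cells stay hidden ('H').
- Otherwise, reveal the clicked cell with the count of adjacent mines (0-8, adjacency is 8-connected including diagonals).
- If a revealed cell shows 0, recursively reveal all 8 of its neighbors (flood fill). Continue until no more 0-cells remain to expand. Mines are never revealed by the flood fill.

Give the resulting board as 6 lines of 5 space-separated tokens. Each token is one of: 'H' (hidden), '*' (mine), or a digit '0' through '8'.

H H H H H
H H H H H
H H H H H
H H H H *
H H H H H
H H H H H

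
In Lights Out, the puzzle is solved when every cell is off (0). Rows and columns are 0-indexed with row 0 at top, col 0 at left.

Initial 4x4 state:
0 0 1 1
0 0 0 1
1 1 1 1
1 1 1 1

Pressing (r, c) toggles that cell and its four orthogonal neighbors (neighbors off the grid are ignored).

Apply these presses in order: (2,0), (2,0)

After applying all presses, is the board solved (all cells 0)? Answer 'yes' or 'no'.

After press 1 at (2,0):
0 0 1 1
1 0 0 1
0 0 1 1
0 1 1 1

After press 2 at (2,0):
0 0 1 1
0 0 0 1
1 1 1 1
1 1 1 1

Lights still on: 11

Answer: no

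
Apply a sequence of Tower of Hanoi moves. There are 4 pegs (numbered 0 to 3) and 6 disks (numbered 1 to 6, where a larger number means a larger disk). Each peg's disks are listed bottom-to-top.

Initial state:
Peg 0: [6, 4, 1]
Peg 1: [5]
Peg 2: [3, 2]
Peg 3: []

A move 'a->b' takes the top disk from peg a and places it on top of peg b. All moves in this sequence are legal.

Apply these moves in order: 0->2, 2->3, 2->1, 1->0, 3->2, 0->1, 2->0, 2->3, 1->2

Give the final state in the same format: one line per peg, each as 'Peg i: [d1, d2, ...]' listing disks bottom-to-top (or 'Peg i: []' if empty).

After move 1 (0->2):
Peg 0: [6, 4]
Peg 1: [5]
Peg 2: [3, 2, 1]
Peg 3: []

After move 2 (2->3):
Peg 0: [6, 4]
Peg 1: [5]
Peg 2: [3, 2]
Peg 3: [1]

After move 3 (2->1):
Peg 0: [6, 4]
Peg 1: [5, 2]
Peg 2: [3]
Peg 3: [1]

After move 4 (1->0):
Peg 0: [6, 4, 2]
Peg 1: [5]
Peg 2: [3]
Peg 3: [1]

After move 5 (3->2):
Peg 0: [6, 4, 2]
Peg 1: [5]
Peg 2: [3, 1]
Peg 3: []

After move 6 (0->1):
Peg 0: [6, 4]
Peg 1: [5, 2]
Peg 2: [3, 1]
Peg 3: []

After move 7 (2->0):
Peg 0: [6, 4, 1]
Peg 1: [5, 2]
Peg 2: [3]
Peg 3: []

After move 8 (2->3):
Peg 0: [6, 4, 1]
Peg 1: [5, 2]
Peg 2: []
Peg 3: [3]

After move 9 (1->2):
Peg 0: [6, 4, 1]
Peg 1: [5]
Peg 2: [2]
Peg 3: [3]

Answer: Peg 0: [6, 4, 1]
Peg 1: [5]
Peg 2: [2]
Peg 3: [3]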